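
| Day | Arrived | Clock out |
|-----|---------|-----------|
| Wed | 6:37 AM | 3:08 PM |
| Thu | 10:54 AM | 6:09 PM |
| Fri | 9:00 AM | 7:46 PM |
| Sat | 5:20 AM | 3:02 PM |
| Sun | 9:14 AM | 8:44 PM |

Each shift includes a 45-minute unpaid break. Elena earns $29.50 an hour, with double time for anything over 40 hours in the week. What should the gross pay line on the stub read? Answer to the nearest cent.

Wed: 6:37 AM–3:08 PM = 8 h 31 min; less 45 min break → 7 h 46 min
Thu: 10:54 AM–6:09 PM = 7 h 15 min; less 45 min break → 6 h 30 min
Fri: 9:00 AM–7:46 PM = 10 h 46 min; less 45 min break → 10 h 1 min
Sat: 5:20 AM–3:02 PM = 9 h 42 min; less 45 min break → 8 h 57 min
Sun: 9:14 AM–8:44 PM = 11 h 30 min; less 45 min break → 10 h 45 min
Total worked: 43 h 59 min = 2639 min.
Regular 40 h 0 min = 2400 min at $29.50/h; overtime 3 h 59 min = 239 min at $59.00/h.
Pay = (2400 × $29.50 + 239 × $59.00) ÷ 60 = $1415.02.

$1415.02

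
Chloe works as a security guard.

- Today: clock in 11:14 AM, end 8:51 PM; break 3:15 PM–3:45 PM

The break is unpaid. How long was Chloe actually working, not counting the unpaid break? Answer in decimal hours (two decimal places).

Today: 11:14 AM–8:51 PM = 9 h 37 min; less 30 min break → 9 h 7 min

9.12 hours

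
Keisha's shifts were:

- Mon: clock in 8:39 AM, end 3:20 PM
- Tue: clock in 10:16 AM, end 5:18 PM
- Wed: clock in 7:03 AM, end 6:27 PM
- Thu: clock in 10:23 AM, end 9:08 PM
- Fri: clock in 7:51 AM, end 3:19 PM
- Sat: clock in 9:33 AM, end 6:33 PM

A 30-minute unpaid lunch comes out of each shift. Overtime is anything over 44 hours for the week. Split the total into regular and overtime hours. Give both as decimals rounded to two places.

Regular 44.00 hours, overtime 5.33 hours

Mon: 8:39 AM–3:20 PM = 6 h 41 min; less 30 min break → 6 h 11 min
Tue: 10:16 AM–5:18 PM = 7 h 2 min; less 30 min break → 6 h 32 min
Wed: 7:03 AM–6:27 PM = 11 h 24 min; less 30 min break → 10 h 54 min
Thu: 10:23 AM–9:08 PM = 10 h 45 min; less 30 min break → 10 h 15 min
Fri: 7:51 AM–3:19 PM = 7 h 28 min; less 30 min break → 6 h 58 min
Sat: 9:33 AM–6:33 PM = 9 h 0 min; less 30 min break → 8 h 30 min
Total worked: 49 h 20 min = 49.33 h.
Threshold 44 h → overtime 5 h 20 min, regular 44 h 0 min.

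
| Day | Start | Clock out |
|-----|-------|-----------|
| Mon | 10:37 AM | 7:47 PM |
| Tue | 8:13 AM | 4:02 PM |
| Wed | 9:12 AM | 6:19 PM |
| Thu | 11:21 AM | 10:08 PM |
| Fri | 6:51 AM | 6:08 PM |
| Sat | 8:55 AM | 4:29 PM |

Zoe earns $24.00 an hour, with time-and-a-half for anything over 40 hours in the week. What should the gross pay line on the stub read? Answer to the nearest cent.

Mon: 10:37 AM–7:47 PM = 9 h 10 min
Tue: 8:13 AM–4:02 PM = 7 h 49 min
Wed: 9:12 AM–6:19 PM = 9 h 7 min
Thu: 11:21 AM–10:08 PM = 10 h 47 min
Fri: 6:51 AM–6:08 PM = 11 h 17 min
Sat: 8:55 AM–4:29 PM = 7 h 34 min
Total worked: 55 h 44 min = 3344 min.
Regular 40 h 0 min = 2400 min at $24.00/h; overtime 15 h 44 min = 944 min at $36.00/h.
Pay = (2400 × $24.00 + 944 × $36.00) ÷ 60 = $1526.40.

$1526.40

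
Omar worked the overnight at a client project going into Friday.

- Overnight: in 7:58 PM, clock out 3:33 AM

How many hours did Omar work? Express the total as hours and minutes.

Overnight: 7:58 PM → midnight = 4 h 2 min; midnight → 3:33 AM = 3 h 33 min; span 7 h 35 min

7 h 35 min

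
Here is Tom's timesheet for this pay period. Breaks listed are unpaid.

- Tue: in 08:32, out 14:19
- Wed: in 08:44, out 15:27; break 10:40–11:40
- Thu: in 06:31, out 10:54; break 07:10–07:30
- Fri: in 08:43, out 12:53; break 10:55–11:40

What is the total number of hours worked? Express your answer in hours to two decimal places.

18.97 hours

Tue: 08:32–14:19 = 5 h 47 min
Wed: 08:44–15:27 = 6 h 43 min; less 60 min break → 5 h 43 min
Thu: 06:31–10:54 = 4 h 23 min; less 20 min break → 4 h 3 min
Fri: 08:43–12:53 = 4 h 10 min; less 45 min break → 3 h 25 min
Total: 5 h 47 min + 5 h 43 min + 4 h 3 min + 3 h 25 min = 18 h 58 min.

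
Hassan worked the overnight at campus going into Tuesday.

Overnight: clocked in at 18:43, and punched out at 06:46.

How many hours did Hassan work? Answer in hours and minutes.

Overnight: 18:43 → midnight = 5 h 17 min; midnight → 06:46 = 6 h 46 min; span 12 h 3 min

12 h 3 min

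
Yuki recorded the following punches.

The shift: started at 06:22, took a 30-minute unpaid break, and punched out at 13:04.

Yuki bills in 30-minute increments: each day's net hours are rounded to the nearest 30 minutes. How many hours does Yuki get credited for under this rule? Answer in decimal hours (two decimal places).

6.00 hours

The shift: 06:22–13:04 = 6 h 42 min − 30 min = 6 h 12 min → rounds to 6 h 0 min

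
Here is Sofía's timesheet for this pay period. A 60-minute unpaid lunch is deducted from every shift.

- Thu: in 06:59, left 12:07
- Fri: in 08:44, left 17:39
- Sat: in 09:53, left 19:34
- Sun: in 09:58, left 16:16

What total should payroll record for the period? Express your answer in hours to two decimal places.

26.03 hours

Thu: 06:59–12:07 = 5 h 8 min; less 60 min break → 4 h 8 min
Fri: 08:44–17:39 = 8 h 55 min; less 60 min break → 7 h 55 min
Sat: 09:53–19:34 = 9 h 41 min; less 60 min break → 8 h 41 min
Sun: 09:58–16:16 = 6 h 18 min; less 60 min break → 5 h 18 min
Total: 4 h 8 min + 7 h 55 min + 8 h 41 min + 5 h 18 min = 26 h 2 min.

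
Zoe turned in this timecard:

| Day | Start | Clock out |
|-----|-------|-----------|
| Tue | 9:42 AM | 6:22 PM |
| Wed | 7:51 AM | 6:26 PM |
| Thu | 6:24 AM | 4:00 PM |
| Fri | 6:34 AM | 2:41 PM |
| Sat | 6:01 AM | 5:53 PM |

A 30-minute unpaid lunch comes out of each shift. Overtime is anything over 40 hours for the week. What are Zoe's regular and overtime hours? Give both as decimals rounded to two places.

Regular 40.00 hours, overtime 6.33 hours

Tue: 9:42 AM–6:22 PM = 8 h 40 min; less 30 min break → 8 h 10 min
Wed: 7:51 AM–6:26 PM = 10 h 35 min; less 30 min break → 10 h 5 min
Thu: 6:24 AM–4:00 PM = 9 h 36 min; less 30 min break → 9 h 6 min
Fri: 6:34 AM–2:41 PM = 8 h 7 min; less 30 min break → 7 h 37 min
Sat: 6:01 AM–5:53 PM = 11 h 52 min; less 30 min break → 11 h 22 min
Total worked: 46 h 20 min = 46.33 h.
Threshold 40 h → overtime 6 h 20 min, regular 40 h 0 min.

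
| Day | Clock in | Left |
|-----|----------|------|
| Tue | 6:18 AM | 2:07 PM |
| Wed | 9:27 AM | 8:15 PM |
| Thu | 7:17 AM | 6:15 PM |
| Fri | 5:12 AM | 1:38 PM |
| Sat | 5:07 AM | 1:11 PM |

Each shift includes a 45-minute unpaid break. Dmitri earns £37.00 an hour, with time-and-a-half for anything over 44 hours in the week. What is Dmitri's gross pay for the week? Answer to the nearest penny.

Tue: 6:18 AM–2:07 PM = 7 h 49 min; less 45 min break → 7 h 4 min
Wed: 9:27 AM–8:15 PM = 10 h 48 min; less 45 min break → 10 h 3 min
Thu: 7:17 AM–6:15 PM = 10 h 58 min; less 45 min break → 10 h 13 min
Fri: 5:12 AM–1:38 PM = 8 h 26 min; less 45 min break → 7 h 41 min
Sat: 5:07 AM–1:11 PM = 8 h 4 min; less 45 min break → 7 h 19 min
Total worked: 42 h 20 min = 2540 min.
Regular 42 h 20 min = 2540 min at £37.00/h; overtime 0 h 0 min = 0 min at £55.50/h.
Pay = (2540 × £37.00 + 0 × £55.50) ÷ 60 = £1566.33.

£1566.33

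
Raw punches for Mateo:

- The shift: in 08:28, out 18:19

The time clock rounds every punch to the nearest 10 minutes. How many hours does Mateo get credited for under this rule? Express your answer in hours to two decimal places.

9.83 hours

The shift: in 08:28→08:30, out 18:19→18:20; 9 h 50 min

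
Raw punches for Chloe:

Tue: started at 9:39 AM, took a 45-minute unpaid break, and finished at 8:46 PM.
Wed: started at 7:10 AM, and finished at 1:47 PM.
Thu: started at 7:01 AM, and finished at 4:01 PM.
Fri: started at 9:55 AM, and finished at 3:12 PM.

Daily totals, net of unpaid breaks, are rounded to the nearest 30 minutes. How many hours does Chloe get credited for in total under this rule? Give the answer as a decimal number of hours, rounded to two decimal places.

31.50 hours

Tue: 9:39 AM–8:46 PM = 11 h 7 min − 45 min = 10 h 22 min → rounds to 10 h 30 min
Wed: 7:10 AM–1:47 PM = 6 h 37 min → rounds to 6 h 30 min
Thu: 7:01 AM–4:01 PM = 9 h 0 min → rounds to 9 h 0 min
Fri: 9:55 AM–3:12 PM = 5 h 17 min → rounds to 5 h 30 min
Total credited: 31 h 30 min.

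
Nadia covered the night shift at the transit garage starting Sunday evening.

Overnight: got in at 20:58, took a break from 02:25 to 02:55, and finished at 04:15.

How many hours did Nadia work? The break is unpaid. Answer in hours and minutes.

6 h 47 min

Overnight: 20:58 → midnight = 3 h 2 min; midnight → 04:15 = 4 h 15 min; span 7 h 17 min; less 30 min break → 6 h 47 min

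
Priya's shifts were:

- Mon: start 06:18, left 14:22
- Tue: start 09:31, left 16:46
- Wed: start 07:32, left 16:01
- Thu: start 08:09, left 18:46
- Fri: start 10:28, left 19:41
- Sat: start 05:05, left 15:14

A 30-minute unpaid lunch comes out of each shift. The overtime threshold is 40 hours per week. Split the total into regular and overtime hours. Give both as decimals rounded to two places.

Regular 40.00 hours, overtime 10.78 hours

Mon: 06:18–14:22 = 8 h 4 min; less 30 min break → 7 h 34 min
Tue: 09:31–16:46 = 7 h 15 min; less 30 min break → 6 h 45 min
Wed: 07:32–16:01 = 8 h 29 min; less 30 min break → 7 h 59 min
Thu: 08:09–18:46 = 10 h 37 min; less 30 min break → 10 h 7 min
Fri: 10:28–19:41 = 9 h 13 min; less 30 min break → 8 h 43 min
Sat: 05:05–15:14 = 10 h 9 min; less 30 min break → 9 h 39 min
Total worked: 50 h 47 min = 50.78 h.
Threshold 40 h → overtime 10 h 47 min, regular 40 h 0 min.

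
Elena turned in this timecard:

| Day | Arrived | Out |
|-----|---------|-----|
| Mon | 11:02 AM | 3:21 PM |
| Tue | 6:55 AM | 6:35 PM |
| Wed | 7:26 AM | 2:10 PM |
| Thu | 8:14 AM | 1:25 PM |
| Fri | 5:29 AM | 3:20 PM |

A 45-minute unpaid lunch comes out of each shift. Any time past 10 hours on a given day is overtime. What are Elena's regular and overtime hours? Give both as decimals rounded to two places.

Mon: 11:02 AM–3:21 PM = 4 h 19 min; less 45 min break → 3 h 34 min
Tue: 6:55 AM–6:35 PM = 11 h 40 min; less 45 min break → 10 h 55 min
Wed: 7:26 AM–2:10 PM = 6 h 44 min; less 45 min break → 5 h 59 min
Thu: 8:14 AM–1:25 PM = 5 h 11 min; less 45 min break → 4 h 26 min
Fri: 5:29 AM–3:20 PM = 9 h 51 min; less 45 min break → 9 h 6 min
Mon reg 3 h 34 min / OT 0 h 0 min; Tue reg 10 h 0 min / OT 0 h 55 min; Wed reg 5 h 59 min / OT 0 h 0 min; Thu reg 4 h 26 min / OT 0 h 0 min; Fri reg 9 h 6 min / OT 0 h 0 min.
Totals: regular 33 h 5 min, overtime 0 h 55 min.

Regular 33.08 hours, overtime 0.92 hours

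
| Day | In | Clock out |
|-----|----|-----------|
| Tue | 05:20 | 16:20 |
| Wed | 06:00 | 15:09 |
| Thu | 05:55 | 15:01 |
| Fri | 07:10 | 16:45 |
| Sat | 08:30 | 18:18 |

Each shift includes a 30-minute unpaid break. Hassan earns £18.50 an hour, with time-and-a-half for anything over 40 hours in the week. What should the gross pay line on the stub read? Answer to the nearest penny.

£910.20

Tue: 05:20–16:20 = 11 h 0 min; less 30 min break → 10 h 30 min
Wed: 06:00–15:09 = 9 h 9 min; less 30 min break → 8 h 39 min
Thu: 05:55–15:01 = 9 h 6 min; less 30 min break → 8 h 36 min
Fri: 07:10–16:45 = 9 h 35 min; less 30 min break → 9 h 5 min
Sat: 08:30–18:18 = 9 h 48 min; less 30 min break → 9 h 18 min
Total worked: 46 h 8 min = 2768 min.
Regular 40 h 0 min = 2400 min at £18.50/h; overtime 6 h 8 min = 368 min at £27.75/h.
Pay = (2400 × £18.50 + 368 × £27.75) ÷ 60 = £910.20.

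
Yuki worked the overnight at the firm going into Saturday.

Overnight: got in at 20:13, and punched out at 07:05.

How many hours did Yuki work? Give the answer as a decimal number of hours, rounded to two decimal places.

Overnight: 20:13 → midnight = 3 h 47 min; midnight → 07:05 = 7 h 5 min; span 10 h 52 min

10.87 hours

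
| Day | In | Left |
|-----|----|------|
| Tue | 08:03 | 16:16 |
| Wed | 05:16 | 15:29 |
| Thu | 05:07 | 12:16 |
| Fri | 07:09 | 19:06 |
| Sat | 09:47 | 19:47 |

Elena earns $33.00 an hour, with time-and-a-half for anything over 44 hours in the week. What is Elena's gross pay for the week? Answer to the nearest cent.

$1626.90

Tue: 08:03–16:16 = 8 h 13 min
Wed: 05:16–15:29 = 10 h 13 min
Thu: 05:07–12:16 = 7 h 9 min
Fri: 07:09–19:06 = 11 h 57 min
Sat: 09:47–19:47 = 10 h 0 min
Total worked: 47 h 32 min = 2852 min.
Regular 44 h 0 min = 2640 min at $33.00/h; overtime 3 h 32 min = 212 min at $49.50/h.
Pay = (2640 × $33.00 + 212 × $49.50) ÷ 60 = $1626.90.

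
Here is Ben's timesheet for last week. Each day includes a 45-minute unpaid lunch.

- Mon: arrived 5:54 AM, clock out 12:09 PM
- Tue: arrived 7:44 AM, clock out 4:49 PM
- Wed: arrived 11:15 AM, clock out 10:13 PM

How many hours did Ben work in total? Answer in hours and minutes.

24 h 3 min

Mon: 5:54 AM–12:09 PM = 6 h 15 min; less 45 min break → 5 h 30 min
Tue: 7:44 AM–4:49 PM = 9 h 5 min; less 45 min break → 8 h 20 min
Wed: 11:15 AM–10:13 PM = 10 h 58 min; less 45 min break → 10 h 13 min
Total: 5 h 30 min + 8 h 20 min + 10 h 13 min = 24 h 3 min.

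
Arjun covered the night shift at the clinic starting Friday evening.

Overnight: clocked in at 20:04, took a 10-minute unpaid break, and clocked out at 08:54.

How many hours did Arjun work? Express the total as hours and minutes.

12 h 40 min

Overnight: 20:04 → midnight = 3 h 56 min; midnight → 08:54 = 8 h 54 min; span 12 h 50 min; less 10 min break → 12 h 40 min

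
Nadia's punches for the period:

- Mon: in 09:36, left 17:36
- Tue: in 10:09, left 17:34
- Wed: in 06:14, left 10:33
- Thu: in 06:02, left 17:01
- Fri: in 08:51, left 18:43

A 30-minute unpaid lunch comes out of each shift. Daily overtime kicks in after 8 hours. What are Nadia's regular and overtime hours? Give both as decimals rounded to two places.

Mon: 09:36–17:36 = 8 h 0 min; less 30 min break → 7 h 30 min
Tue: 10:09–17:34 = 7 h 25 min; less 30 min break → 6 h 55 min
Wed: 06:14–10:33 = 4 h 19 min; less 30 min break → 3 h 49 min
Thu: 06:02–17:01 = 10 h 59 min; less 30 min break → 10 h 29 min
Fri: 08:51–18:43 = 9 h 52 min; less 30 min break → 9 h 22 min
Mon reg 7 h 30 min / OT 0 h 0 min; Tue reg 6 h 55 min / OT 0 h 0 min; Wed reg 3 h 49 min / OT 0 h 0 min; Thu reg 8 h 0 min / OT 2 h 29 min; Fri reg 8 h 0 min / OT 1 h 22 min.
Totals: regular 34 h 14 min, overtime 3 h 51 min.

Regular 34.23 hours, overtime 3.85 hours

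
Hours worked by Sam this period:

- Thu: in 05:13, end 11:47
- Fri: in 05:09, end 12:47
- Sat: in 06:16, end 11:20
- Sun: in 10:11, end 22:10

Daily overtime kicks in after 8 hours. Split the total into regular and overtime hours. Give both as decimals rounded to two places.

Thu: 05:13–11:47 = 6 h 34 min
Fri: 05:09–12:47 = 7 h 38 min
Sat: 06:16–11:20 = 5 h 4 min
Sun: 10:11–22:10 = 11 h 59 min
Thu reg 6 h 34 min / OT 0 h 0 min; Fri reg 7 h 38 min / OT 0 h 0 min; Sat reg 5 h 4 min / OT 0 h 0 min; Sun reg 8 h 0 min / OT 3 h 59 min.
Totals: regular 27 h 16 min, overtime 3 h 59 min.

Regular 27.27 hours, overtime 3.98 hours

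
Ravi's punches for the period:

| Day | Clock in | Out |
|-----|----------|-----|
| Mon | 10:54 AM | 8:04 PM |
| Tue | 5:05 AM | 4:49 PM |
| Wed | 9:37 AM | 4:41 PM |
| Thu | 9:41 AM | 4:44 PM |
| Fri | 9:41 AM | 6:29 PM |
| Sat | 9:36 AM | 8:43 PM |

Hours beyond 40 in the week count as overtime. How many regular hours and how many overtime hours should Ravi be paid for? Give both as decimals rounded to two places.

Mon: 10:54 AM–8:04 PM = 9 h 10 min
Tue: 5:05 AM–4:49 PM = 11 h 44 min
Wed: 9:37 AM–4:41 PM = 7 h 4 min
Thu: 9:41 AM–4:44 PM = 7 h 3 min
Fri: 9:41 AM–6:29 PM = 8 h 48 min
Sat: 9:36 AM–8:43 PM = 11 h 7 min
Total worked: 54 h 56 min = 54.93 h.
Threshold 40 h → overtime 14 h 56 min, regular 40 h 0 min.

Regular 40.00 hours, overtime 14.93 hours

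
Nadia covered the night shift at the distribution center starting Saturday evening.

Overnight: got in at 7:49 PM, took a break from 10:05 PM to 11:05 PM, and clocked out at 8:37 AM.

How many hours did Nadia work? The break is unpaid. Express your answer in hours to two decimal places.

11.80 hours

Overnight: 7:49 PM → midnight = 4 h 11 min; midnight → 8:37 AM = 8 h 37 min; span 12 h 48 min; less 60 min break → 11 h 48 min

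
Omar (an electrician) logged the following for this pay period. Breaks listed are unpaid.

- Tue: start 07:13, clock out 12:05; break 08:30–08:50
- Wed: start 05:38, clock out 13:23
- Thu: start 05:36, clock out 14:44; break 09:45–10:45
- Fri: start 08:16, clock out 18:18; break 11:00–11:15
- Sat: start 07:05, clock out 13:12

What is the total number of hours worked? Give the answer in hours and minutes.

Tue: 07:13–12:05 = 4 h 52 min; less 20 min break → 4 h 32 min
Wed: 05:38–13:23 = 7 h 45 min
Thu: 05:36–14:44 = 9 h 8 min; less 60 min break → 8 h 8 min
Fri: 08:16–18:18 = 10 h 2 min; less 15 min break → 9 h 47 min
Sat: 07:05–13:12 = 6 h 7 min
Total: 4 h 32 min + 7 h 45 min + 8 h 8 min + 9 h 47 min + 6 h 7 min = 36 h 19 min.

36 h 19 min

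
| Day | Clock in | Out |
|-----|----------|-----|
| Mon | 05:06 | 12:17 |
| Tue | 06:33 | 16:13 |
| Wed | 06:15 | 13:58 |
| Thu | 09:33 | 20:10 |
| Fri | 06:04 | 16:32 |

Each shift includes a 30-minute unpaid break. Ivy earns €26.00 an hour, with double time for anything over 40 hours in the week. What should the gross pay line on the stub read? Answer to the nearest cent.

Mon: 05:06–12:17 = 7 h 11 min; less 30 min break → 6 h 41 min
Tue: 06:33–16:13 = 9 h 40 min; less 30 min break → 9 h 10 min
Wed: 06:15–13:58 = 7 h 43 min; less 30 min break → 7 h 13 min
Thu: 09:33–20:10 = 10 h 37 min; less 30 min break → 10 h 7 min
Fri: 06:04–16:32 = 10 h 28 min; less 30 min break → 9 h 58 min
Total worked: 43 h 9 min = 2589 min.
Regular 40 h 0 min = 2400 min at €26.00/h; overtime 3 h 9 min = 189 min at €52.00/h.
Pay = (2400 × €26.00 + 189 × €52.00) ÷ 60 = €1203.80.

€1203.80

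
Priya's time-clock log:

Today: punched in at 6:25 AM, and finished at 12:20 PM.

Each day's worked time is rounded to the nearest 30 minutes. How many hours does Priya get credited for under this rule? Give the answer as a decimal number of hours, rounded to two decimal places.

6.00 hours

Today: 6:25 AM–12:20 PM = 5 h 55 min → rounds to 6 h 0 min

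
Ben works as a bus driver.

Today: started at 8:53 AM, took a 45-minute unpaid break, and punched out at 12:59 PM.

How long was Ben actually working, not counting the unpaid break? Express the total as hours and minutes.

3 h 21 min

Today: 8:53 AM–12:59 PM = 4 h 6 min; less 45 min break → 3 h 21 min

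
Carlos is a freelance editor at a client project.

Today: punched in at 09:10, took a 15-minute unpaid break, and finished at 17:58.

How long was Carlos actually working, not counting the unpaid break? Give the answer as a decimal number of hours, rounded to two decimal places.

Today: 09:10–17:58 = 8 h 48 min; less 15 min break → 8 h 33 min

8.55 hours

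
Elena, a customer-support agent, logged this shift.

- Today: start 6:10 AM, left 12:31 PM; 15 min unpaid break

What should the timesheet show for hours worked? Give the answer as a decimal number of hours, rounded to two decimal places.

Today: 6:10 AM–12:31 PM = 6 h 21 min; less 15 min break → 6 h 6 min

6.10 hours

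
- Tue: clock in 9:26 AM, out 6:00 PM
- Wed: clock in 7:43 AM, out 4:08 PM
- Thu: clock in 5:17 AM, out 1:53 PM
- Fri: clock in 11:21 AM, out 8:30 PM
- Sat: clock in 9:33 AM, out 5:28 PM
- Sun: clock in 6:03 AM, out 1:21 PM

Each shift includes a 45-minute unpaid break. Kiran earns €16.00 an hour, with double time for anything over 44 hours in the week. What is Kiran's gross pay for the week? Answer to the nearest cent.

€750.40

Tue: 9:26 AM–6:00 PM = 8 h 34 min; less 45 min break → 7 h 49 min
Wed: 7:43 AM–4:08 PM = 8 h 25 min; less 45 min break → 7 h 40 min
Thu: 5:17 AM–1:53 PM = 8 h 36 min; less 45 min break → 7 h 51 min
Fri: 11:21 AM–8:30 PM = 9 h 9 min; less 45 min break → 8 h 24 min
Sat: 9:33 AM–5:28 PM = 7 h 55 min; less 45 min break → 7 h 10 min
Sun: 6:03 AM–1:21 PM = 7 h 18 min; less 45 min break → 6 h 33 min
Total worked: 45 h 27 min = 2727 min.
Regular 44 h 0 min = 2640 min at €16.00/h; overtime 1 h 27 min = 87 min at €32.00/h.
Pay = (2640 × €16.00 + 87 × €32.00) ÷ 60 = €750.40.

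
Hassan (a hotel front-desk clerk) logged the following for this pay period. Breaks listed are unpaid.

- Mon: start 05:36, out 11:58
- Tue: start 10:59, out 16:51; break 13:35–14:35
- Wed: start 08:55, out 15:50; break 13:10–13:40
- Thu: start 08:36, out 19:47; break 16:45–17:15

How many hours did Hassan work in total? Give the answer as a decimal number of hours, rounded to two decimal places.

Mon: 05:36–11:58 = 6 h 22 min
Tue: 10:59–16:51 = 5 h 52 min; less 60 min break → 4 h 52 min
Wed: 08:55–15:50 = 6 h 55 min; less 30 min break → 6 h 25 min
Thu: 08:36–19:47 = 11 h 11 min; less 30 min break → 10 h 41 min
Total: 6 h 22 min + 4 h 52 min + 6 h 25 min + 10 h 41 min = 28 h 20 min.

28.33 hours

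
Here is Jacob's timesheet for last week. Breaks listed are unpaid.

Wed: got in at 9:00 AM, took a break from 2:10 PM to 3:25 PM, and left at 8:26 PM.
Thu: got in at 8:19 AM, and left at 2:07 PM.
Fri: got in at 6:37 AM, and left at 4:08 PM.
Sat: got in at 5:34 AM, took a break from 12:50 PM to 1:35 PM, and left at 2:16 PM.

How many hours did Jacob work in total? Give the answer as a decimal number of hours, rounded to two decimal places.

Wed: 9:00 AM–8:26 PM = 11 h 26 min; less 75 min break → 10 h 11 min
Thu: 8:19 AM–2:07 PM = 5 h 48 min
Fri: 6:37 AM–4:08 PM = 9 h 31 min
Sat: 5:34 AM–2:16 PM = 8 h 42 min; less 45 min break → 7 h 57 min
Total: 10 h 11 min + 5 h 48 min + 9 h 31 min + 7 h 57 min = 33 h 27 min.

33.45 hours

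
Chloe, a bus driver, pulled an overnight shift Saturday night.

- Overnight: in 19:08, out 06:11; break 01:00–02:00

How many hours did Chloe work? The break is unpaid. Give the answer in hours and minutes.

10 h 3 min

Overnight: 19:08 → midnight = 4 h 52 min; midnight → 06:11 = 6 h 11 min; span 11 h 3 min; less 60 min break → 10 h 3 min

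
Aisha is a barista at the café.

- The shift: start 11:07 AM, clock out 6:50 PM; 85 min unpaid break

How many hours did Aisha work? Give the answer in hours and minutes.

The shift: 11:07 AM–6:50 PM = 7 h 43 min; less 85 min break → 6 h 18 min

6 h 18 min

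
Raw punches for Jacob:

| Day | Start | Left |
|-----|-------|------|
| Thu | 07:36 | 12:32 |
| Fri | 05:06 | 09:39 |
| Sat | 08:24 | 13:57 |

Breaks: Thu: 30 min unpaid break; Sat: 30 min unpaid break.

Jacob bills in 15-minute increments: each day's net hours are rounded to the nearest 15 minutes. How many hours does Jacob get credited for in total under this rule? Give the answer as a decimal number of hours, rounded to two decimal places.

14.00 hours

Thu: 07:36–12:32 = 4 h 56 min − 30 min = 4 h 26 min → rounds to 4 h 30 min
Fri: 05:06–09:39 = 4 h 33 min → rounds to 4 h 30 min
Sat: 08:24–13:57 = 5 h 33 min − 30 min = 5 h 3 min → rounds to 5 h 0 min
Total credited: 14 h 0 min.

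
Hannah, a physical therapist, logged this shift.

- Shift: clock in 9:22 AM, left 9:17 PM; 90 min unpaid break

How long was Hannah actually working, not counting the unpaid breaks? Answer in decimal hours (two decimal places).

10.42 hours

Shift: 9:22 AM–9:17 PM = 11 h 55 min; less 90 min break → 10 h 25 min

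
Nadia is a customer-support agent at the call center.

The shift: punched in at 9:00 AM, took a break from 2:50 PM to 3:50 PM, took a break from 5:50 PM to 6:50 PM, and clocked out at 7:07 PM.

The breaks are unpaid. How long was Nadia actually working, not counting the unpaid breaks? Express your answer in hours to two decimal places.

The shift: 9:00 AM–7:07 PM = 10 h 7 min; less 120 min break → 8 h 7 min

8.12 hours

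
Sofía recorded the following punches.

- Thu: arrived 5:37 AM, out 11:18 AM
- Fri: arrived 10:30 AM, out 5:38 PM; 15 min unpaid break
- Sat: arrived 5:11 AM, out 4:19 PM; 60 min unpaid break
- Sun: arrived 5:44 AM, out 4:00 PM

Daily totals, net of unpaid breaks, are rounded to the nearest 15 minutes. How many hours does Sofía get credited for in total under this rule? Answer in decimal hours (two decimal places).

Thu: 5:37 AM–11:18 AM = 5 h 41 min → rounds to 5 h 45 min
Fri: 10:30 AM–5:38 PM = 7 h 8 min − 15 min = 6 h 53 min → rounds to 7 h 0 min
Sat: 5:11 AM–4:19 PM = 11 h 8 min − 60 min = 10 h 8 min → rounds to 10 h 15 min
Sun: 5:44 AM–4:00 PM = 10 h 16 min → rounds to 10 h 15 min
Total credited: 33 h 15 min.

33.25 hours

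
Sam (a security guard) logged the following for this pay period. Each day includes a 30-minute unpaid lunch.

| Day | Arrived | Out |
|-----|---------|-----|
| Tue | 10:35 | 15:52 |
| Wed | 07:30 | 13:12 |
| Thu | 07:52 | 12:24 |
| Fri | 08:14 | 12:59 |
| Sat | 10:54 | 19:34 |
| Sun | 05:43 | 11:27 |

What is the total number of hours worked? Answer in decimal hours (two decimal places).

Tue: 10:35–15:52 = 5 h 17 min; less 30 min break → 4 h 47 min
Wed: 07:30–13:12 = 5 h 42 min; less 30 min break → 5 h 12 min
Thu: 07:52–12:24 = 4 h 32 min; less 30 min break → 4 h 2 min
Fri: 08:14–12:59 = 4 h 45 min; less 30 min break → 4 h 15 min
Sat: 10:54–19:34 = 8 h 40 min; less 30 min break → 8 h 10 min
Sun: 05:43–11:27 = 5 h 44 min; less 30 min break → 5 h 14 min
Total: 4 h 47 min + 5 h 12 min + 4 h 2 min + 4 h 15 min + 8 h 10 min + 5 h 14 min = 31 h 40 min.

31.67 hours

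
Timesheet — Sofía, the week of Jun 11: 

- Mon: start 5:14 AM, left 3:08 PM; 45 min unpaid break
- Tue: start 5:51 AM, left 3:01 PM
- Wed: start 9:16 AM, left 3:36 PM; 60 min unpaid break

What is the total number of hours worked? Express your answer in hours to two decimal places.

Mon: 5:14 AM–3:08 PM = 9 h 54 min; less 45 min break → 9 h 9 min
Tue: 5:51 AM–3:01 PM = 9 h 10 min
Wed: 9:16 AM–3:36 PM = 6 h 20 min; less 60 min break → 5 h 20 min
Total: 9 h 9 min + 9 h 10 min + 5 h 20 min = 23 h 39 min.

23.65 hours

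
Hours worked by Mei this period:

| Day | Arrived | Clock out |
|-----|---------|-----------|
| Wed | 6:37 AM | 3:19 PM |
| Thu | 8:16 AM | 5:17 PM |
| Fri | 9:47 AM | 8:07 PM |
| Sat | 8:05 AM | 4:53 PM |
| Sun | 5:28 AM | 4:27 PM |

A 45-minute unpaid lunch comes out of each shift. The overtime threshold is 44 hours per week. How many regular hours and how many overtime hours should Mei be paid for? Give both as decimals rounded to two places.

Wed: 6:37 AM–3:19 PM = 8 h 42 min; less 45 min break → 7 h 57 min
Thu: 8:16 AM–5:17 PM = 9 h 1 min; less 45 min break → 8 h 16 min
Fri: 9:47 AM–8:07 PM = 10 h 20 min; less 45 min break → 9 h 35 min
Sat: 8:05 AM–4:53 PM = 8 h 48 min; less 45 min break → 8 h 3 min
Sun: 5:28 AM–4:27 PM = 10 h 59 min; less 45 min break → 10 h 14 min
Total worked: 44 h 5 min = 44.08 h.
Threshold 44 h → overtime 0 h 5 min, regular 44 h 0 min.

Regular 44.00 hours, overtime 0.08 hours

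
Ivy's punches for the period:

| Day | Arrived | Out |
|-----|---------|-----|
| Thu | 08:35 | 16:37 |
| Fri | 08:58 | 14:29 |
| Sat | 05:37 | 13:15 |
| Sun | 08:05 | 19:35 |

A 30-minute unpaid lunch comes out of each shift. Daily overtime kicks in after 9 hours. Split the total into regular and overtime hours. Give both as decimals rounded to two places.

Thu: 08:35–16:37 = 8 h 2 min; less 30 min break → 7 h 32 min
Fri: 08:58–14:29 = 5 h 31 min; less 30 min break → 5 h 1 min
Sat: 05:37–13:15 = 7 h 38 min; less 30 min break → 7 h 8 min
Sun: 08:05–19:35 = 11 h 30 min; less 30 min break → 11 h 0 min
Thu reg 7 h 32 min / OT 0 h 0 min; Fri reg 5 h 1 min / OT 0 h 0 min; Sat reg 7 h 8 min / OT 0 h 0 min; Sun reg 9 h 0 min / OT 2 h 0 min.
Totals: regular 28 h 41 min, overtime 2 h 0 min.

Regular 28.68 hours, overtime 2.00 hours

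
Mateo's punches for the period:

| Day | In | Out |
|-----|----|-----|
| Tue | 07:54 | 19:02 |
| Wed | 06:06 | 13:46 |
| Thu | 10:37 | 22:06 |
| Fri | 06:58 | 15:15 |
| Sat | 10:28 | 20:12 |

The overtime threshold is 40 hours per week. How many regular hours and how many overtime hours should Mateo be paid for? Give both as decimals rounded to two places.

Regular 40.00 hours, overtime 8.30 hours

Tue: 07:54–19:02 = 11 h 8 min
Wed: 06:06–13:46 = 7 h 40 min
Thu: 10:37–22:06 = 11 h 29 min
Fri: 06:58–15:15 = 8 h 17 min
Sat: 10:28–20:12 = 9 h 44 min
Total worked: 48 h 18 min = 48.30 h.
Threshold 40 h → overtime 8 h 18 min, regular 40 h 0 min.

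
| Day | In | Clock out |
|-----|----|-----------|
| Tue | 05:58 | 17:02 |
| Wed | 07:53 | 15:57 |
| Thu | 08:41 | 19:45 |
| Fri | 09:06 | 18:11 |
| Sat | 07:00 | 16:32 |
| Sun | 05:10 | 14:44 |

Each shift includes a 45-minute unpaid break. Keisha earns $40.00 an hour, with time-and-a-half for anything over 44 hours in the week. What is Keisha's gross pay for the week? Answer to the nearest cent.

Tue: 05:58–17:02 = 11 h 4 min; less 45 min break → 10 h 19 min
Wed: 07:53–15:57 = 8 h 4 min; less 45 min break → 7 h 19 min
Thu: 08:41–19:45 = 11 h 4 min; less 45 min break → 10 h 19 min
Fri: 09:06–18:11 = 9 h 5 min; less 45 min break → 8 h 20 min
Sat: 07:00–16:32 = 9 h 32 min; less 45 min break → 8 h 47 min
Sun: 05:10–14:44 = 9 h 34 min; less 45 min break → 8 h 49 min
Total worked: 53 h 53 min = 3233 min.
Regular 44 h 0 min = 2640 min at $40.00/h; overtime 9 h 53 min = 593 min at $60.00/h.
Pay = (2640 × $40.00 + 593 × $60.00) ÷ 60 = $2353.00.

$2353.00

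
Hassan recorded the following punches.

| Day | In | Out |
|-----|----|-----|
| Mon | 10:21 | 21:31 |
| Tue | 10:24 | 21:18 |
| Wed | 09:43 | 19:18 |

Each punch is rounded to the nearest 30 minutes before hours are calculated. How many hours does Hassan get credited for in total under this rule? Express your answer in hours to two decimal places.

32.00 hours

Mon: in 10:21→10:30, out 21:31→21:30; 11 h 0 min
Tue: in 10:24→10:30, out 21:18→21:30; 11 h 0 min
Wed: in 09:43→09:30, out 19:18→19:30; 10 h 0 min
Total credited: 32 h 0 min.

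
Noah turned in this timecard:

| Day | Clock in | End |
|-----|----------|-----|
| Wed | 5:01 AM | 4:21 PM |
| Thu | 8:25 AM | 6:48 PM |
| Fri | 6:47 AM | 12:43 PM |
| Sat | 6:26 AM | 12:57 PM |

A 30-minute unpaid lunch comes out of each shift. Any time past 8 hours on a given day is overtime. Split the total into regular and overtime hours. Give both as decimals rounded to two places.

Wed: 5:01 AM–4:21 PM = 11 h 20 min; less 30 min break → 10 h 50 min
Thu: 8:25 AM–6:48 PM = 10 h 23 min; less 30 min break → 9 h 53 min
Fri: 6:47 AM–12:43 PM = 5 h 56 min; less 30 min break → 5 h 26 min
Sat: 6:26 AM–12:57 PM = 6 h 31 min; less 30 min break → 6 h 1 min
Wed reg 8 h 0 min / OT 2 h 50 min; Thu reg 8 h 0 min / OT 1 h 53 min; Fri reg 5 h 26 min / OT 0 h 0 min; Sat reg 6 h 1 min / OT 0 h 0 min.
Totals: regular 27 h 27 min, overtime 4 h 43 min.

Regular 27.45 hours, overtime 4.72 hours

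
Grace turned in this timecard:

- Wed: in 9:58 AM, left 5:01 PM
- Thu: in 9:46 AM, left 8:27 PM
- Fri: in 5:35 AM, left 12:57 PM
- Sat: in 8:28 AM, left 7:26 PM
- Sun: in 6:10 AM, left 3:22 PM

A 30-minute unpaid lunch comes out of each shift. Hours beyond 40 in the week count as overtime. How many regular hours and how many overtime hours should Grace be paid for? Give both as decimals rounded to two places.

Regular 40.00 hours, overtime 2.77 hours

Wed: 9:58 AM–5:01 PM = 7 h 3 min; less 30 min break → 6 h 33 min
Thu: 9:46 AM–8:27 PM = 10 h 41 min; less 30 min break → 10 h 11 min
Fri: 5:35 AM–12:57 PM = 7 h 22 min; less 30 min break → 6 h 52 min
Sat: 8:28 AM–7:26 PM = 10 h 58 min; less 30 min break → 10 h 28 min
Sun: 6:10 AM–3:22 PM = 9 h 12 min; less 30 min break → 8 h 42 min
Total worked: 42 h 46 min = 42.77 h.
Threshold 40 h → overtime 2 h 46 min, regular 40 h 0 min.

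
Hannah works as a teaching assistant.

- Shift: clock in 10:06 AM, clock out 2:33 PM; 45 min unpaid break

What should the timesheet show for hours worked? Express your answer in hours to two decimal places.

Shift: 10:06 AM–2:33 PM = 4 h 27 min; less 45 min break → 3 h 42 min

3.70 hours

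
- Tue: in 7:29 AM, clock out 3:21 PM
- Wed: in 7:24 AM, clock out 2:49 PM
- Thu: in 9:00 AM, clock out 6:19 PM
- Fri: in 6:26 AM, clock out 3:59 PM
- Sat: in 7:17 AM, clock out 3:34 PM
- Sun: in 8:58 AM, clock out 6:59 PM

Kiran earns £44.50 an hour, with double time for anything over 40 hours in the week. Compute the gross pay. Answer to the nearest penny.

Tue: 7:29 AM–3:21 PM = 7 h 52 min
Wed: 7:24 AM–2:49 PM = 7 h 25 min
Thu: 9:00 AM–6:19 PM = 9 h 19 min
Fri: 6:26 AM–3:59 PM = 9 h 33 min
Sat: 7:17 AM–3:34 PM = 8 h 17 min
Sun: 8:58 AM–6:59 PM = 10 h 1 min
Total worked: 52 h 27 min = 3147 min.
Regular 40 h 0 min = 2400 min at £44.50/h; overtime 12 h 27 min = 747 min at £89.00/h.
Pay = (2400 × £44.50 + 747 × £89.00) ÷ 60 = £2888.05.

£2888.05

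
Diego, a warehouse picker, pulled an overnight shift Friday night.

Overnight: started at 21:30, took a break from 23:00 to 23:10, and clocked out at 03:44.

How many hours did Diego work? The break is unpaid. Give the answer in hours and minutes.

Overnight: 21:30 → midnight = 2 h 30 min; midnight → 03:44 = 3 h 44 min; span 6 h 14 min; less 10 min break → 6 h 4 min

6 h 4 min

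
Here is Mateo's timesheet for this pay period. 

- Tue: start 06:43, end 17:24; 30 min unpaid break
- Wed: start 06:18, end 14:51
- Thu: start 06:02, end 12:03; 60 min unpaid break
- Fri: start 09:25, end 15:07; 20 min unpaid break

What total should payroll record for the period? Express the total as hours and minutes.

Tue: 06:43–17:24 = 10 h 41 min; less 30 min break → 10 h 11 min
Wed: 06:18–14:51 = 8 h 33 min
Thu: 06:02–12:03 = 6 h 1 min; less 60 min break → 5 h 1 min
Fri: 09:25–15:07 = 5 h 42 min; less 20 min break → 5 h 22 min
Total: 10 h 11 min + 8 h 33 min + 5 h 1 min + 5 h 22 min = 29 h 7 min.

29 h 7 min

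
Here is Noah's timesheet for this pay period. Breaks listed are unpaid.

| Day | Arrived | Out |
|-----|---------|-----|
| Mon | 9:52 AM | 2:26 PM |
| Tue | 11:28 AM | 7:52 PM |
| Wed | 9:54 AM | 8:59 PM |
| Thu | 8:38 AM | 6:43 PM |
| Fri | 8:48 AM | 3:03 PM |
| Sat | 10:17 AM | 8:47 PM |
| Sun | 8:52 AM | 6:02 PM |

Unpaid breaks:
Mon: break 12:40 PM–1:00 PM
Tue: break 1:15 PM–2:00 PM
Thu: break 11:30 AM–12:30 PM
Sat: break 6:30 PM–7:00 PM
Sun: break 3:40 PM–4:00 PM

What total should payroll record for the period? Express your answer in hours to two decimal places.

Mon: 9:52 AM–2:26 PM = 4 h 34 min; less 20 min break → 4 h 14 min
Tue: 11:28 AM–7:52 PM = 8 h 24 min; less 45 min break → 7 h 39 min
Wed: 9:54 AM–8:59 PM = 11 h 5 min
Thu: 8:38 AM–6:43 PM = 10 h 5 min; less 60 min break → 9 h 5 min
Fri: 8:48 AM–3:03 PM = 6 h 15 min
Sat: 10:17 AM–8:47 PM = 10 h 30 min; less 30 min break → 10 h 0 min
Sun: 8:52 AM–6:02 PM = 9 h 10 min; less 20 min break → 8 h 50 min
Total: 4 h 14 min + 7 h 39 min + 11 h 5 min + 9 h 5 min + 6 h 15 min + 10 h 0 min + 8 h 50 min = 57 h 8 min.

57.13 hours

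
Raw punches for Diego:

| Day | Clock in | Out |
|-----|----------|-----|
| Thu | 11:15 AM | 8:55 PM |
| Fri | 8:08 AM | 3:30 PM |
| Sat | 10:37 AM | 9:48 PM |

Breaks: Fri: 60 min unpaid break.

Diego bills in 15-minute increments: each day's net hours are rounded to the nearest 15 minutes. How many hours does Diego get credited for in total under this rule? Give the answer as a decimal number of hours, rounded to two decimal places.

Thu: 11:15 AM–8:55 PM = 9 h 40 min → rounds to 9 h 45 min
Fri: 8:08 AM–3:30 PM = 7 h 22 min − 60 min = 6 h 22 min → rounds to 6 h 15 min
Sat: 10:37 AM–9:48 PM = 11 h 11 min → rounds to 11 h 15 min
Total credited: 27 h 15 min.

27.25 hours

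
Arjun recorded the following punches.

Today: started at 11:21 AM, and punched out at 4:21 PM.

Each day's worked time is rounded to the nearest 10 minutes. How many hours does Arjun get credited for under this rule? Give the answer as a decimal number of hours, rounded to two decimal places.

5.00 hours

Today: 11:21 AM–4:21 PM = 5 h 0 min → rounds to 5 h 0 min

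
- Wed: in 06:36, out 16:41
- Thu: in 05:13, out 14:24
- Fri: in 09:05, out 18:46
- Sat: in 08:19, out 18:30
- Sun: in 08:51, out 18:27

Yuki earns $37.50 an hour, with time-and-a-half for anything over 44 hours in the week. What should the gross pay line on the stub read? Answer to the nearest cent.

Wed: 06:36–16:41 = 10 h 5 min
Thu: 05:13–14:24 = 9 h 11 min
Fri: 09:05–18:46 = 9 h 41 min
Sat: 08:19–18:30 = 10 h 11 min
Sun: 08:51–18:27 = 9 h 36 min
Total worked: 48 h 44 min = 2924 min.
Regular 44 h 0 min = 2640 min at $37.50/h; overtime 4 h 44 min = 284 min at $56.25/h.
Pay = (2640 × $37.50 + 284 × $56.25) ÷ 60 = $1916.25.

$1916.25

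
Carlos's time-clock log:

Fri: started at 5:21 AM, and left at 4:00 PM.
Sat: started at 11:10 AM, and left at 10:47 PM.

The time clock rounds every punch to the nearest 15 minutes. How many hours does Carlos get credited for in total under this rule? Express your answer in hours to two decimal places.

Fri: in 5:21 AM→5:15 AM, out 4:00 PM→4:00 PM; 10 h 45 min
Sat: in 11:10 AM→11:15 AM, out 10:47 PM→10:45 PM; 11 h 30 min
Total credited: 22 h 15 min.

22.25 hours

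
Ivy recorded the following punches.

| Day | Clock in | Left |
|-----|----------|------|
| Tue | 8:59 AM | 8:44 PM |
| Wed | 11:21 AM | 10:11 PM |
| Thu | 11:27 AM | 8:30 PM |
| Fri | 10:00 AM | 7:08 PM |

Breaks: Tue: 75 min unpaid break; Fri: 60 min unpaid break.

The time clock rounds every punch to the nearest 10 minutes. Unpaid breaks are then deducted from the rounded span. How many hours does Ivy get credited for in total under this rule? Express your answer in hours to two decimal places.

38.42 hours

Tue: in 8:59 AM→9:00 AM, out 8:44 PM→8:40 PM; 11 h 40 min − 75 min = 10 h 25 min
Wed: in 11:21 AM→11:20 AM, out 10:11 PM→10:10 PM; 10 h 50 min
Thu: in 11:27 AM→11:30 AM, out 8:30 PM→8:30 PM; 9 h 0 min
Fri: in 10:00 AM→10:00 AM, out 7:08 PM→7:10 PM; 9 h 10 min − 60 min = 8 h 10 min
Total credited: 38 h 25 min.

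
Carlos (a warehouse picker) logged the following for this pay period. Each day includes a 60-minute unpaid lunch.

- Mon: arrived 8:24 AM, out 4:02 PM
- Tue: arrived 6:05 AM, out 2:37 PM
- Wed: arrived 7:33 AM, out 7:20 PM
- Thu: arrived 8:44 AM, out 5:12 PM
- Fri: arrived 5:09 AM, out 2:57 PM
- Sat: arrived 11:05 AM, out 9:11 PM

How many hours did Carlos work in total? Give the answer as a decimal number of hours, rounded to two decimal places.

50.32 hours

Mon: 8:24 AM–4:02 PM = 7 h 38 min; less 60 min break → 6 h 38 min
Tue: 6:05 AM–2:37 PM = 8 h 32 min; less 60 min break → 7 h 32 min
Wed: 7:33 AM–7:20 PM = 11 h 47 min; less 60 min break → 10 h 47 min
Thu: 8:44 AM–5:12 PM = 8 h 28 min; less 60 min break → 7 h 28 min
Fri: 5:09 AM–2:57 PM = 9 h 48 min; less 60 min break → 8 h 48 min
Sat: 11:05 AM–9:11 PM = 10 h 6 min; less 60 min break → 9 h 6 min
Total: 6 h 38 min + 7 h 32 min + 10 h 47 min + 7 h 28 min + 8 h 48 min + 9 h 6 min = 50 h 19 min.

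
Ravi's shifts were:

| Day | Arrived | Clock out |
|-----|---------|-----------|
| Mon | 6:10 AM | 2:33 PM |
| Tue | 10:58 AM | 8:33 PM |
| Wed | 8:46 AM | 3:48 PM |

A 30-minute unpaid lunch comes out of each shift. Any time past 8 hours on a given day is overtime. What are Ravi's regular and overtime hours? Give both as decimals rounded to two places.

Mon: 6:10 AM–2:33 PM = 8 h 23 min; less 30 min break → 7 h 53 min
Tue: 10:58 AM–8:33 PM = 9 h 35 min; less 30 min break → 9 h 5 min
Wed: 8:46 AM–3:48 PM = 7 h 2 min; less 30 min break → 6 h 32 min
Mon reg 7 h 53 min / OT 0 h 0 min; Tue reg 8 h 0 min / OT 1 h 5 min; Wed reg 6 h 32 min / OT 0 h 0 min.
Totals: regular 22 h 25 min, overtime 1 h 5 min.

Regular 22.42 hours, overtime 1.08 hours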